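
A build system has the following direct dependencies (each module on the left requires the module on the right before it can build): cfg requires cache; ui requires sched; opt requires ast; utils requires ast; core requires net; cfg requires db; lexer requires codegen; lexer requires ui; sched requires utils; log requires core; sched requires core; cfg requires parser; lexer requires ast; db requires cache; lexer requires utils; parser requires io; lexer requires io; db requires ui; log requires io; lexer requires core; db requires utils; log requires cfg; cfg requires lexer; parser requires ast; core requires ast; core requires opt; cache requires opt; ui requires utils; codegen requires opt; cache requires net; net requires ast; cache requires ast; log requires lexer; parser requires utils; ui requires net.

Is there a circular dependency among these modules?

No

DFS with white/gray/black marking, starting from net:
net gray
  ast gray
  ast black
net black
utils gray
  utils→ast: ast black — skip
utils black
cache gray
  cache→ast: ast black — skip
  cache→net: net black — skip
  opt gray
    opt→ast: ast black — skip
  opt black
cache black
io gray
io black
log gray
  core gray
    core→ast: ast black — skip
    core→opt: opt black — skip
    core→net: net black — skip
  core black
  lexer gray
    lexer→core: core black — skip
    lexer→utils: utils black — skip
    lexer→ast: ast black — skip
    codegen gray
      codegen→opt: opt black — skip
    codegen black
    ui gray
      ui→utils: utils black — skip
      ui→net: net black — skip
      sched gray
        sched→core: core black — skip
        sched→utils: utils black — skip
      sched black
    ui black
    lexer→io: io black — skip
  lexer black
  cfg gray
    db gray
      db→cache: cache black — skip
      db→utils: utils black — skip
      db→ui: ui black — skip
    db black
    parser gray
      parser→io: io black — skip
      parser→utils: utils black — skip
      parser→ast: ast black — skip
    parser black
    cfg→cache: cache black — skip
    cfg→lexer: lexer black — skip
  cfg black
  log→io: io black — skip
log black
Every edge goes to a white or black vertex — no back edge, so the graph is acyclic.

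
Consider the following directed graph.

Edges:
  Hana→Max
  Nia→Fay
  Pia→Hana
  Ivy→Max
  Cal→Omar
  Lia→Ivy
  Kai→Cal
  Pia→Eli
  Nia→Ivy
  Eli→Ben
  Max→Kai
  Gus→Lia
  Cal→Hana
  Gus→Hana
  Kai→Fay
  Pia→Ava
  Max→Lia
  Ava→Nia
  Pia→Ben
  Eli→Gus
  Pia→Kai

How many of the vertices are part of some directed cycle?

6

A vertex is on a directed cycle iff it belongs to a strongly connected component of size ≥ 2 (or has a self-loop).
The vertices on cycles are {Cal, Ivy, Kai, Lia, Max, Hana} — 6 in total.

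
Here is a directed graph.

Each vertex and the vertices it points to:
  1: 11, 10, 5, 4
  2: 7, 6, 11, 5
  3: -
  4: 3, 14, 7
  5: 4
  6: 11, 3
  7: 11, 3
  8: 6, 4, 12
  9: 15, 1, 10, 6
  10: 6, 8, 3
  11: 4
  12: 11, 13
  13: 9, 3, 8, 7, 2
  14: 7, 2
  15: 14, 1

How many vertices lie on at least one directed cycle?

A vertex is on a directed cycle iff it belongs to a strongly connected component of size ≥ 2 (or has a self-loop).
The vertices on cycles are {1, 2, 4, 5, 6, 7, 8, 9, 10, 11, 12, 13, 14, 15} — 14 in total.

14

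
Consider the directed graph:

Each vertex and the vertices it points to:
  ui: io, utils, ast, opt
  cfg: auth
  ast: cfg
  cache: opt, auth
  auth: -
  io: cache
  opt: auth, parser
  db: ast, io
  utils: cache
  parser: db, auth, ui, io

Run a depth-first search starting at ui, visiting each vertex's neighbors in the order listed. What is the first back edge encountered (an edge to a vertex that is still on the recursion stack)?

DFS from ui (visiting each vertex's neighbors in the order listed); mark gray on enter, black on exit:
ui gray
  io gray
    cache gray
      opt gray
        auth gray
        auth black
        parser gray
          db gray
            ast gray
              cfg gray
                cfg→auth: auth black — skip
              cfg black
            ast black
            db→io: io is gray → back edge
First back edge: db → io.

db→io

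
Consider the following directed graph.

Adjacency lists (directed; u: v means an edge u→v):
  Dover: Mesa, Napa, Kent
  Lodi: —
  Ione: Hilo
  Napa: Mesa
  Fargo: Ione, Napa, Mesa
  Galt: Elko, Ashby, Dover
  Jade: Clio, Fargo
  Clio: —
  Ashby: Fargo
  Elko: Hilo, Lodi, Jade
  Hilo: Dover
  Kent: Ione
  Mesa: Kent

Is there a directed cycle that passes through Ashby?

Ashby lies on a cycle iff there is a path from Ashby back to itself.
Exploring from Ashby, it never reaches itself; equivalently, its strongly connected component is a singleton.

No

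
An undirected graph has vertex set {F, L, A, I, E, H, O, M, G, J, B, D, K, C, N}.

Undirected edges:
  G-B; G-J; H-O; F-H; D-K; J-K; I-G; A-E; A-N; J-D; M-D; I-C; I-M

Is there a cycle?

Yes

DFS, tracking each vertex's parent; an edge to a visited non-parent vertex closes a cycle.
Start from I:
visit I (parent –)
  visit C (parent I)
    C–I: parent, skip
  visit G (parent I)
    visit B (parent G)
      B–G: parent, skip
    G–I: parent, skip
    visit J (parent G)
      visit K (parent J)
        K–J: parent, skip
        visit D (parent K)
          D–J: J visited and ≠ parent → cycle
Cycle: J – K – D – J.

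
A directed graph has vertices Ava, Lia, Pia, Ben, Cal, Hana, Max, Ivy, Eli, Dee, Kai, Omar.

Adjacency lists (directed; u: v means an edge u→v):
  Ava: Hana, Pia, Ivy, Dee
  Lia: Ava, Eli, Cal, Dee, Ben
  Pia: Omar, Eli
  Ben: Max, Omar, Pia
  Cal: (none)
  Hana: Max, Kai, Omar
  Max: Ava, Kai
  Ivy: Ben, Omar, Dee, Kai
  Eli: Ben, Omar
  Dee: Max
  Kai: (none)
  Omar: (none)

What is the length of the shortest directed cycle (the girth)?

3

For each vertex v, BFS finds the shortest path from v back to v.
The shortest such closed walk is Ava → Hana → Max → Ava, length 3.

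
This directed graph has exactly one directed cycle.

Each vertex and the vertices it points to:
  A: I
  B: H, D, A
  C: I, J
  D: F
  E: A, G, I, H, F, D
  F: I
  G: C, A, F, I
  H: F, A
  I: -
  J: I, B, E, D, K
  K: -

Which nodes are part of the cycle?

C, E, G, J

DFS with gray/black marking from J:
J gray
  I gray
  I black
  B gray
    H gray
      F gray
        F→I: I black — skip
      F black
      A gray
        A→I: I black — skip
      A black
    H black
    D gray
      D→F: F black — skip
    D black
    B→A: A black — skip
  B black
  E gray
    E→A: A black — skip
    G gray
      C gray
        C→I: I black — skip
        C→J: J is gray → back edge
Back edge closes the cycle J → E → G → C → J; its vertices are {C, E, G, J}.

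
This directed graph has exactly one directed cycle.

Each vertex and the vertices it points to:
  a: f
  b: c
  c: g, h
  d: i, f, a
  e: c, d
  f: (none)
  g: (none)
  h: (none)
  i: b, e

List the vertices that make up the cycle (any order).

DFS with gray/black marking from d:
d gray
  i gray
    b gray
      c gray
        g gray
        g black
        h gray
        h black
      c black
    b black
    e gray
      e→c: c black — skip
      e→d: d is gray → back edge
Back edge closes the cycle d → i → e → d; its vertices are {d, e, i}.

d, e, i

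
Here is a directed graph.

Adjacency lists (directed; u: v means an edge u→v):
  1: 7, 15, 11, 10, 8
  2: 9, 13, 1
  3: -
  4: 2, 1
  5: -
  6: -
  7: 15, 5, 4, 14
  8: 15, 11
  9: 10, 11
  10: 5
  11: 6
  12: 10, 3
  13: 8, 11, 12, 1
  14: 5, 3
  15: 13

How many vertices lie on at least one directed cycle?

A vertex is on a directed cycle iff it belongs to a strongly connected component of size ≥ 2 (or has a self-loop).
The vertices on cycles are {1, 2, 4, 7, 8, 13, 15} — 7 in total.

7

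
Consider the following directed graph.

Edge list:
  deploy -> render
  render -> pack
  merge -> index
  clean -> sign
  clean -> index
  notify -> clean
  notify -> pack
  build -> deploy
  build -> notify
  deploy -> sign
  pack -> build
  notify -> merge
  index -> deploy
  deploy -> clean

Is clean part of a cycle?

clean is on a cycle iff clean can reach itself via ≥1 edge.
clean → index → deploy → clean — yes.

Yes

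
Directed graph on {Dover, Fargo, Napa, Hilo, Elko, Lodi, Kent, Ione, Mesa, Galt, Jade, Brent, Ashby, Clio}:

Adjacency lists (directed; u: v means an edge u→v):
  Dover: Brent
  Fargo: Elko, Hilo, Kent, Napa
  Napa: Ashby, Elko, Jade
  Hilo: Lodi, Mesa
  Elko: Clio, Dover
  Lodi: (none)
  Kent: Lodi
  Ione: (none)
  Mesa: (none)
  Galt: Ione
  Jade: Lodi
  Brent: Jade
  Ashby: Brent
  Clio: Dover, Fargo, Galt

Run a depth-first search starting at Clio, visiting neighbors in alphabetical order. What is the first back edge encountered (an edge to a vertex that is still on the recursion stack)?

DFS from Clio (visiting neighbors in alphabetical order); mark gray on enter, black on exit:
Clio gray
  Dover gray
    Brent gray
      Jade gray
        Lodi gray
        Lodi black
      Jade black
    Brent black
  Dover black
  Fargo gray
    Elko gray
      Elko→Clio: Clio is gray → back edge
First back edge: Elko → Clio.

Elko→Clio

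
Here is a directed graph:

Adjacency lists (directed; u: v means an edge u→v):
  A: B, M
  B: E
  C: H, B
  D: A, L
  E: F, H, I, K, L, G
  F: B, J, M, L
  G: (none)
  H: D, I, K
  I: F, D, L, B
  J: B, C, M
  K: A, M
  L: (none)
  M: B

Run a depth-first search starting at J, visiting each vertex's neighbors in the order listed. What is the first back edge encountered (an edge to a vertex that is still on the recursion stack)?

F->B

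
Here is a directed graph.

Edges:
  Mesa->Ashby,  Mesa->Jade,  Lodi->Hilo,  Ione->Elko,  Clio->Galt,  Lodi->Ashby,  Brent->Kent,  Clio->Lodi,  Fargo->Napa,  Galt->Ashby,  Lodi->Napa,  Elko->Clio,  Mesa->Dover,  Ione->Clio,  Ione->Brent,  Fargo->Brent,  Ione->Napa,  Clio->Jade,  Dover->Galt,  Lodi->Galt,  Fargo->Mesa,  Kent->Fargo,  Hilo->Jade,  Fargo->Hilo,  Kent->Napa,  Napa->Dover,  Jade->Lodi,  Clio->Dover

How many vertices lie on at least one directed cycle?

6

A vertex is on a directed cycle iff it belongs to a strongly connected component of size ≥ 2 (or has a self-loop).
The vertices on cycles are {Hilo, Jade, Kent, Lodi, Brent, Fargo} — 6 in total.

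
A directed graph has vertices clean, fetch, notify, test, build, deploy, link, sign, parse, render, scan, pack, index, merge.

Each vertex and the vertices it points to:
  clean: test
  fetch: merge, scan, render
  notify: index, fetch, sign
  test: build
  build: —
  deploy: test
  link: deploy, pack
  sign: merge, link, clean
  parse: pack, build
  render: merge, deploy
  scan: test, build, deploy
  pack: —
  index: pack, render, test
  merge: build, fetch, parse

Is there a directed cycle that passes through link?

No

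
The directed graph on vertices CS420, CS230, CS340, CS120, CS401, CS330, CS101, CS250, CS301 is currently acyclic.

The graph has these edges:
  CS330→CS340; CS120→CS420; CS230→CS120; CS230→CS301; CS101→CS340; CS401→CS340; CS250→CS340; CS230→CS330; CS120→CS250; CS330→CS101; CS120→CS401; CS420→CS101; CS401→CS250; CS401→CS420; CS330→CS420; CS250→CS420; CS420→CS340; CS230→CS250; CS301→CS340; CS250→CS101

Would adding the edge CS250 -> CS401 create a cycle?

Yes

Adding CS250→CS401 creates a cycle iff CS401 can already reach CS250.
Path from CS401: CS401 → CS250.
So CS401 → … → CS250 → CS401 is a cycle.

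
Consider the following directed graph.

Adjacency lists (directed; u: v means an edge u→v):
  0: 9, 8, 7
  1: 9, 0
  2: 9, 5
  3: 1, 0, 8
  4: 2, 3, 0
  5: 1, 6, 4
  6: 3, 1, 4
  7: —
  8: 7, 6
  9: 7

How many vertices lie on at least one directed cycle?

A vertex is on a directed cycle iff it belongs to a strongly connected component of size ≥ 2 (or has a self-loop).
The vertices on cycles are {0, 1, 2, 3, 4, 5, 6, 8} — 8 in total.

8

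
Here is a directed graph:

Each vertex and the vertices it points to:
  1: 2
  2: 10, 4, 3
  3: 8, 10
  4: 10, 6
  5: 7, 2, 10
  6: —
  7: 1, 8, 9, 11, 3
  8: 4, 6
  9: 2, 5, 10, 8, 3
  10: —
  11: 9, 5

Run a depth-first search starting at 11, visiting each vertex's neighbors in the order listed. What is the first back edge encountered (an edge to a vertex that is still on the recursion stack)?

DFS from 11 (visiting each vertex's neighbors in the order listed); mark gray on enter, black on exit:
11 gray
  9 gray
    2 gray
      10 gray
      10 black
      4 gray
        4→10: 10 black — skip
        6 gray
        6 black
      4 black
      3 gray
        8 gray
          8→4: 4 black — skip
          8→6: 6 black — skip
        8 black
        3→10: 10 black — skip
      3 black
    2 black
    5 gray
      7 gray
        1 gray
          1→2: 2 black — skip
        1 black
        7→8: 8 black — skip
        7→9: 9 is gray → back edge
First back edge: 7 → 9.

7→9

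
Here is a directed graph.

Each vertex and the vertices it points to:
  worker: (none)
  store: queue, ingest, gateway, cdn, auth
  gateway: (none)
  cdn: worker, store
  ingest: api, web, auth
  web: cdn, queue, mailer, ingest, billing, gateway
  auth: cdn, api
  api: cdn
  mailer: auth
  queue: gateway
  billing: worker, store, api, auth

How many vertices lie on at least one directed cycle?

8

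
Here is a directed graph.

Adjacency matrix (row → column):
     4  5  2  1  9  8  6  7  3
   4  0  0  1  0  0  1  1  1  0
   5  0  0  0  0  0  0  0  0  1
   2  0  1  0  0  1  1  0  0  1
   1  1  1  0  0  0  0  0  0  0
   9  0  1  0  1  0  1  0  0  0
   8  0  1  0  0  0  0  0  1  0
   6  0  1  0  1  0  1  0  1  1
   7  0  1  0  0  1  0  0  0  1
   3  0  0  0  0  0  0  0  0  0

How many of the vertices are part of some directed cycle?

7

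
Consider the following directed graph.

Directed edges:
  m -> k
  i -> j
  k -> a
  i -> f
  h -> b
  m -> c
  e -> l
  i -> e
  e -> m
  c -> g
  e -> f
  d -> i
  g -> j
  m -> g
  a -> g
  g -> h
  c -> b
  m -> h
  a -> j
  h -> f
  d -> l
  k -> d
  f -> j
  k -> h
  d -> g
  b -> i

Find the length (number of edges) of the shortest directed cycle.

5

For each vertex v, BFS finds the shortest path from v back to v.
The shortest such closed walk is e → m → h → b → i → e, length 5.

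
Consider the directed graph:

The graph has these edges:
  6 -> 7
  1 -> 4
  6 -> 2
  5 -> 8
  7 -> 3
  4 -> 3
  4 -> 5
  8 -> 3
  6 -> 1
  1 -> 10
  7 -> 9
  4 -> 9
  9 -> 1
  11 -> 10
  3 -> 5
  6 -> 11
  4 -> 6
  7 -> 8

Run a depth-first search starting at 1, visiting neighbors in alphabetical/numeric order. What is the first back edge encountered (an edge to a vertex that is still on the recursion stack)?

DFS from 1 (visiting neighbors in alphabetical/numeric order); mark gray on enter, black on exit:
1 gray
  4 gray
    3 gray
      5 gray
        8 gray
          8→3: 3 is gray → back edge
First back edge: 8 → 3.

8->3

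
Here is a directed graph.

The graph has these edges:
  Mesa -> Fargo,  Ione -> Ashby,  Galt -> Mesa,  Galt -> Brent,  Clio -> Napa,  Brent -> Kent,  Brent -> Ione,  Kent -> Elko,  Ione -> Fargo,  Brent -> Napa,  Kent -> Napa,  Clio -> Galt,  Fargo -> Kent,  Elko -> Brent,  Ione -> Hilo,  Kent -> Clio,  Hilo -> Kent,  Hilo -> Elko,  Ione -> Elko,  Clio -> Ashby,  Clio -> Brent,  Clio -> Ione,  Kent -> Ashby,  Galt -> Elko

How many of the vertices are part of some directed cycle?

9

A vertex is on a directed cycle iff it belongs to a strongly connected component of size ≥ 2 (or has a self-loop).
The vertices on cycles are {Clio, Elko, Galt, Hilo, Ione, Kent, Mesa, Brent, Fargo} — 9 in total.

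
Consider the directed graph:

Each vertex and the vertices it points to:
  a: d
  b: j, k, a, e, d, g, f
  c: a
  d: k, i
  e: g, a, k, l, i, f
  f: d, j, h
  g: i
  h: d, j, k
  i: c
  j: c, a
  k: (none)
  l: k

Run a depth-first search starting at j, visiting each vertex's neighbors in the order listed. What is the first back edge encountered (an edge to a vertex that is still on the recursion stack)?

i→c

DFS from j (visiting each vertex's neighbors in the order listed); mark gray on enter, black on exit:
j gray
  c gray
    a gray
      d gray
        k gray
        k black
        i gray
          i→c: c is gray → back edge
First back edge: i → c.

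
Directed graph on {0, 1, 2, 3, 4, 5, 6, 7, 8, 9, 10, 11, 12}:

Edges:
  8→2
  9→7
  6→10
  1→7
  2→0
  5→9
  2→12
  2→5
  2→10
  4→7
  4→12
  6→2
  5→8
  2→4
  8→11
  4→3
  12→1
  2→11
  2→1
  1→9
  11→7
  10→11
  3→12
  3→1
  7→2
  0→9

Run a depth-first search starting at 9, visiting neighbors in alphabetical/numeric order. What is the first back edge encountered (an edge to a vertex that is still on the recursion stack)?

DFS from 9 (visiting neighbors in alphabetical/numeric order); mark gray on enter, black on exit:
9 gray
  7 gray
    2 gray
      0 gray
        0→9: 9 is gray → back edge
First back edge: 0 → 9.

0→9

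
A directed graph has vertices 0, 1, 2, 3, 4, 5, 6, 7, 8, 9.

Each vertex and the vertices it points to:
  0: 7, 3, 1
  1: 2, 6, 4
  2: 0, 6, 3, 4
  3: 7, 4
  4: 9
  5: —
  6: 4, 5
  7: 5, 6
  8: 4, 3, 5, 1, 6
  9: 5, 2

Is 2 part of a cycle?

2 is on a cycle iff 2 can reach itself via ≥1 edge.
2 → 0 → 1 → 2 — yes.

Yes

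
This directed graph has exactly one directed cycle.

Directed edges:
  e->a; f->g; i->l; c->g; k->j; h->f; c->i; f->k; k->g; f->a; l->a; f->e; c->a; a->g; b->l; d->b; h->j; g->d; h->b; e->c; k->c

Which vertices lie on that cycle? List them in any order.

a, b, d, g, l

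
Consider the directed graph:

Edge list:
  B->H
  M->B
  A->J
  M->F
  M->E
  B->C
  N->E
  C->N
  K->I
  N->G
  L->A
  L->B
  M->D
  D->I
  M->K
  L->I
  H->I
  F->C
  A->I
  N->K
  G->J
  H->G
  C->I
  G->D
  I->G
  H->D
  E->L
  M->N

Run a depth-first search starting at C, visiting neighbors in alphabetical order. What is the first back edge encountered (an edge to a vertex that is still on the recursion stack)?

D->I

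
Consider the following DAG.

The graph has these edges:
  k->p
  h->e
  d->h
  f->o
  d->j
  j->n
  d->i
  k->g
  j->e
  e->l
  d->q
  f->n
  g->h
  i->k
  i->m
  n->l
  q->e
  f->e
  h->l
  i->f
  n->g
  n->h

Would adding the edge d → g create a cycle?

No

Adding d→g creates a cycle iff g can already reach d.
Explore from g: no path reaches d. The graph stays acyclic.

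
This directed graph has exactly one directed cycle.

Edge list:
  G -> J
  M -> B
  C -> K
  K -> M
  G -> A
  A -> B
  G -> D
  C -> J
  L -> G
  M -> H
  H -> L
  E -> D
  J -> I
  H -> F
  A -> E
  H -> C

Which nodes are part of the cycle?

C, H, K, M

DFS with gray/black marking from H:
H gray
  C gray
    K gray
      M gray
        B gray
        B black
        M→H: H is gray → back edge
Back edge closes the cycle H → C → K → M → H; its vertices are {C, H, K, M}.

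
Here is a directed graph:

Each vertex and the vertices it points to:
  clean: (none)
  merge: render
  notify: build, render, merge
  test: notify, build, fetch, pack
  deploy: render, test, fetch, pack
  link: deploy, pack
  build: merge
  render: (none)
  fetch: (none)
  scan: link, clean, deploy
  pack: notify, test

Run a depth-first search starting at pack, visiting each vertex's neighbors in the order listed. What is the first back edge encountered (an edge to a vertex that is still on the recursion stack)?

test→pack

DFS from pack (visiting each vertex's neighbors in the order listed); mark gray on enter, black on exit:
pack gray
  notify gray
    build gray
      merge gray
        render gray
        render black
      merge black
    build black
    notify→render: render black — skip
    notify→merge: merge black — skip
  notify black
  test gray
    test→notify: notify black — skip
    test→build: build black — skip
    fetch gray
    fetch black
    test→pack: pack is gray → back edge
First back edge: test → pack.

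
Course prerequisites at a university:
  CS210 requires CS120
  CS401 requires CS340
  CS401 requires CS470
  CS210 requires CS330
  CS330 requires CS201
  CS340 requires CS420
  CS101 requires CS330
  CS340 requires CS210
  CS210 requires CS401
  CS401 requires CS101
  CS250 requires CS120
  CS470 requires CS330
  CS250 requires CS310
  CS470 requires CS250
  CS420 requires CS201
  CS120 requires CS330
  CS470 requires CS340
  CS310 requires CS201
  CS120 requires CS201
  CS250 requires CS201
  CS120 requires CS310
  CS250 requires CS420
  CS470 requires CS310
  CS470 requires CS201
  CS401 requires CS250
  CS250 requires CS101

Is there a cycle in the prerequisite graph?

Yes

DFS with white/gray/black marking, starting from CS420:
CS420 gray
  CS201 gray
  CS201 black
CS420 black
CS340 gray
  CS210 gray
    CS120 gray
      CS310 gray
        CS310→CS201: CS201 black — skip
      CS310 black
      CS120→CS201: CS201 black — skip
      CS330 gray
        CS330→CS201: CS201 black — skip
      CS330 black
    CS120 black
    CS401 gray
      CS250 gray
        CS250→CS201: CS201 black — skip
        CS250→CS420: CS420 black — skip
        CS250→CS310: CS310 black — skip
        CS101 gray
          CS101→CS330: CS330 black — skip
        CS101 black
        CS250→CS120: CS120 black — skip
      CS250 black
      CS401→CS101: CS101 black — skip
      CS401→CS340: CS340 is gray → back edge
Back edge found, so a cycle exists: CS340 → CS210 → CS401 → CS340.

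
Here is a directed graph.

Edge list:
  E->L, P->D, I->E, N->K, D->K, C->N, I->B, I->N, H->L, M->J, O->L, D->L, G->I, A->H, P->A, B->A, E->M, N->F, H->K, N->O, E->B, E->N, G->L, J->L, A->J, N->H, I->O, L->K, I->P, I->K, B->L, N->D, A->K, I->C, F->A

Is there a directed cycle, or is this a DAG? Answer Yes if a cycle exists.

DFS with white/gray/black marking, starting from C:
C gray
  N gray
    D gray
      K gray
      K black
      L gray
        L→K: K black — skip
      L black
    D black
    F gray
      A gray
        A→K: K black — skip
        H gray
          H→L: L black — skip
          H→K: K black — skip
        H black
        J gray
          J→L: L black — skip
        J black
      A black
    F black
    N→K: K black — skip
    O gray
      O→L: L black — skip
    O black
    N→H: H black — skip
  N black
C black
B gray
  B→L: L black — skip
  B→A: A black — skip
B black
E gray
  E→N: N black — skip
  E→L: L black — skip
  E→B: B black — skip
  M gray
    M→J: J black — skip
  M black
E black
G gray
  G→L: L black — skip
  I gray
    I→K: K black — skip
    I→N: N black — skip
    I→E: E black — skip
    I→O: O black — skip
    I→B: B black — skip
    P gray
      P→A: A black — skip
      P→D: D black — skip
    P black
    I→C: C black — skip
  I black
G black
Every edge goes to a white or black vertex — no back edge, so the graph is acyclic.

No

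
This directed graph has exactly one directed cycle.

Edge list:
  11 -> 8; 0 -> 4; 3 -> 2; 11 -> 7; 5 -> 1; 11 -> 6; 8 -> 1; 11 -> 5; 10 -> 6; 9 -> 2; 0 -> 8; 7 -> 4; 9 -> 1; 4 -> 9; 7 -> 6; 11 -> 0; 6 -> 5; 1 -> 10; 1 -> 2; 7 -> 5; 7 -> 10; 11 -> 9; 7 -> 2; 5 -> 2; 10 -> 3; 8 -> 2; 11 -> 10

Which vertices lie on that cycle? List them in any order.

1, 5, 6, 10

DFS with gray/black marking from 10:
10 gray
  6 gray
    5 gray
      2 gray
      2 black
      1 gray
        1→10: 10 is gray → back edge
Back edge closes the cycle 10 → 6 → 5 → 1 → 10; its vertices are {1, 5, 6, 10}.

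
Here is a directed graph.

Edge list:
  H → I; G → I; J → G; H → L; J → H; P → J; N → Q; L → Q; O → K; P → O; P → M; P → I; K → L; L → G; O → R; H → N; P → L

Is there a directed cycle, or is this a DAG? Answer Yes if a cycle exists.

No

DFS with white/gray/black marking, starting from G:
G gray
  I gray
  I black
G black
O gray
  K gray
    L gray
      Q gray
      Q black
      L→G: G black — skip
    L black
  K black
  R gray
  R black
O black
J gray
  H gray
    N gray
      N→Q: Q black — skip
    N black
    H→L: L black — skip
    H→I: I black — skip
  H black
  J→G: G black — skip
J black
P gray
  M gray
  M black
  P→L: L black — skip
  P→I: I black — skip
  P→O: O black — skip
  P→J: J black — skip
P black
Every edge goes to a white or black vertex — no back edge, so the graph is acyclic.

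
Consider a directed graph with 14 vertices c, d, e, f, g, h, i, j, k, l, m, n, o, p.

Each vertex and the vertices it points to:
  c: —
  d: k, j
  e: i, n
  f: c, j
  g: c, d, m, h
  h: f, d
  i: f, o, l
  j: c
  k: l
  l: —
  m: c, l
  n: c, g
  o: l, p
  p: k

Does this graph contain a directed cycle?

DFS with white/gray/black marking, starting from h:
h gray
  f gray
    c gray
    c black
    j gray
      j→c: c black — skip
    j black
  f black
  d gray
    k gray
      l gray
      l black
    k black
    d→j: j black — skip
  d black
h black
e gray
  i gray
    i→f: f black — skip
    o gray
      o→l: l black — skip
      p gray
        p→k: k black — skip
      p black
    o black
    i→l: l black — skip
  i black
  n gray
    n→c: c black — skip
    g gray
      g→c: c black — skip
      g→d: d black — skip
      m gray
        m→c: c black — skip
        m→l: l black — skip
      m black
      g→h: h black — skip
    g black
  n black
e black
Every edge goes to a white or black vertex — no back edge, so the graph is acyclic.

No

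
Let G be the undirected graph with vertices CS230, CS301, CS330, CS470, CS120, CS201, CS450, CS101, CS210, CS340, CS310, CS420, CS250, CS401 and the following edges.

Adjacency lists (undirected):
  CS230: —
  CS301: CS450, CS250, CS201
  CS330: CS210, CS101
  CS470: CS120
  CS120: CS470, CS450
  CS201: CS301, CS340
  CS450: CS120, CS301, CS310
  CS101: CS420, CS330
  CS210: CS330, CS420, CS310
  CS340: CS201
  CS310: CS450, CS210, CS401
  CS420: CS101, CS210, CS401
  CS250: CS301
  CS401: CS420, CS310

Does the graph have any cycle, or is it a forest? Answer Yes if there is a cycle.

Yes

DFS, tracking each vertex's parent; an edge to a visited non-parent vertex closes a cycle.
Start from CS230:
visit CS230 (parent –)
visit CS301 (parent –)
  visit CS450 (parent CS301)
    visit CS120 (parent CS450)
      visit CS470 (parent CS120)
        CS470–CS120: parent, skip
      CS120–CS450: parent, skip
    CS450–CS301: parent, skip
    visit CS310 (parent CS450)
      CS310–CS450: parent, skip
      visit CS210 (parent CS310)
        visit CS330 (parent CS210)
          CS330–CS210: parent, skip
          visit CS101 (parent CS330)
            visit CS420 (parent CS101)
              CS420–CS101: parent, skip
              CS420–CS210: CS210 visited and ≠ parent → cycle
Cycle: CS210 – CS330 – CS101 – CS420 – CS210.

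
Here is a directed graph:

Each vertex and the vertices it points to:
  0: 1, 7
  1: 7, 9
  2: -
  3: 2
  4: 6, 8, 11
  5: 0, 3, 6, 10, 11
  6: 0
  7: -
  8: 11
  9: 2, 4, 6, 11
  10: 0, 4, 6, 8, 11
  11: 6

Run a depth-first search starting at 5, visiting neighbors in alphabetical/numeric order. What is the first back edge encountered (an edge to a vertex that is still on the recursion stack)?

6→0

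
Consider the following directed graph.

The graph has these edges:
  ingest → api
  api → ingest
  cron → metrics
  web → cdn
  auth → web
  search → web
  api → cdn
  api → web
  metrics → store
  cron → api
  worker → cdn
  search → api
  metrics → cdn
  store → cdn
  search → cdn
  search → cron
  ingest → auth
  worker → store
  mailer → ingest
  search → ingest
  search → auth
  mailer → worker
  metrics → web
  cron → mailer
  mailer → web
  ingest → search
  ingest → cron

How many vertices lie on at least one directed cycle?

A vertex is on a directed cycle iff it belongs to a strongly connected component of size ≥ 2 (or has a self-loop).
The vertices on cycles are {api, cron, ingest, mailer, search} — 5 in total.

5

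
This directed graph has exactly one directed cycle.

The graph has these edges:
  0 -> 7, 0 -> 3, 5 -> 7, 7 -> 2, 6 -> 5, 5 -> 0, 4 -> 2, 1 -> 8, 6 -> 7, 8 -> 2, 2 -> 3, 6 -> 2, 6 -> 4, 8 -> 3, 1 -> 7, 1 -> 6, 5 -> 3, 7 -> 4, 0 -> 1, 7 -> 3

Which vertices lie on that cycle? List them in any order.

0, 1, 5, 6

DFS with gray/black marking from 5:
5 gray
  7 gray
    4 gray
      2 gray
        3 gray
        3 black
      2 black
    4 black
    7→2: 2 black — skip
    7→3: 3 black — skip
  7 black
  0 gray
    0→7: 7 black — skip
    0→3: 3 black — skip
    1 gray
      6 gray
        6→4: 4 black — skip
        6→5: 5 is gray → back edge
Back edge closes the cycle 5 → 0 → 1 → 6 → 5; its vertices are {0, 1, 5, 6}.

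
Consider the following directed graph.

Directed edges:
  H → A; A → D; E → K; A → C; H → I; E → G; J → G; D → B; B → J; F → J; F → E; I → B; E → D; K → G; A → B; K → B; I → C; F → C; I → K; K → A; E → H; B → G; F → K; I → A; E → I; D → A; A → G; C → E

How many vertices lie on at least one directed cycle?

7

A vertex is on a directed cycle iff it belongs to a strongly connected component of size ≥ 2 (or has a self-loop).
The vertices on cycles are {A, C, D, E, H, I, K} — 7 in total.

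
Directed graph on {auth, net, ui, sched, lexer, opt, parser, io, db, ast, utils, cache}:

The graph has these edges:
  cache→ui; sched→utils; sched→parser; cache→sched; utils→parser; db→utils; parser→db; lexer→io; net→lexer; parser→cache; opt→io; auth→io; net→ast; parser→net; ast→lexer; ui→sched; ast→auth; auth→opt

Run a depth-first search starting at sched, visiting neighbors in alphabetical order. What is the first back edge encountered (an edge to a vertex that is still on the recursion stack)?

DFS from sched (visiting neighbors in alphabetical order); mark gray on enter, black on exit:
sched gray
  parser gray
    cache gray
      cache→sched: sched is gray → back edge
First back edge: cache → sched.

cache→sched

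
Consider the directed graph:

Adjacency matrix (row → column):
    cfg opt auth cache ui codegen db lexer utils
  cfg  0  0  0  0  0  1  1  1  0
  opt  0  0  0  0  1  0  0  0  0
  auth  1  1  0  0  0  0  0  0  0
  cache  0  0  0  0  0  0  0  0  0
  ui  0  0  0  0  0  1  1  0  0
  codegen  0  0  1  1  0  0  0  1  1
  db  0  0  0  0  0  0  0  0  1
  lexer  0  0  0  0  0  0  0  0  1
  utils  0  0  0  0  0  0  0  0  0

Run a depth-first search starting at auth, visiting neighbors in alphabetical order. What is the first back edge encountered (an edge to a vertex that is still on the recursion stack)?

codegen→auth

DFS from auth (visiting neighbors in alphabetical order); mark gray on enter, black on exit:
auth gray
  cfg gray
    codegen gray
      codegen→auth: auth is gray → back edge
First back edge: codegen → auth.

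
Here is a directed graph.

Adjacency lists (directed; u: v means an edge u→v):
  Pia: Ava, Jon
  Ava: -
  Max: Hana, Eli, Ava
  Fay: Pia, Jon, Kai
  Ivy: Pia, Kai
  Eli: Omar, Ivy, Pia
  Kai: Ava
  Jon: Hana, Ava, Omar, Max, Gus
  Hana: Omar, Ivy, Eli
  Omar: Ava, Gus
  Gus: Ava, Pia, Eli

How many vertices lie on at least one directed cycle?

8

A vertex is on a directed cycle iff it belongs to a strongly connected component of size ≥ 2 (or has a self-loop).
The vertices on cycles are {Eli, Gus, Ivy, Jon, Max, Pia, Hana, Omar} — 8 in total.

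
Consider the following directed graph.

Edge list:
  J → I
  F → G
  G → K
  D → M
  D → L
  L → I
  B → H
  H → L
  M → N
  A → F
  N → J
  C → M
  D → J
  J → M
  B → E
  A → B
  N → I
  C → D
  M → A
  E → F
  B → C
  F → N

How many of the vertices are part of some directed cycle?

A vertex is on a directed cycle iff it belongs to a strongly connected component of size ≥ 2 (or has a self-loop).
The vertices on cycles are {A, B, C, D, E, F, J, M, N} — 9 in total.

9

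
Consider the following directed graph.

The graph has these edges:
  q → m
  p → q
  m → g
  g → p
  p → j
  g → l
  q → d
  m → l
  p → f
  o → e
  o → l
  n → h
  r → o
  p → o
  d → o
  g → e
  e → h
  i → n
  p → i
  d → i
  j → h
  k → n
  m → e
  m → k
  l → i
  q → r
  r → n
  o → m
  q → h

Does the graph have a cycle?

DFS with white/gray/black marking, starting from g:
g gray
  p gray
    i gray
      n gray
        h gray
        h black
      n black
    i black
    q gray
      d gray
        d→i: i black — skip
        o gray
          m gray
            e gray
              e→h: h black — skip
            e black
            l gray
              l→i: i black — skip
            l black
            k gray
              k→n: n black — skip
            k black
            m→g: g is gray → back edge
Back edge found, so a cycle exists: g → p → q → d → o → m → g.

Yes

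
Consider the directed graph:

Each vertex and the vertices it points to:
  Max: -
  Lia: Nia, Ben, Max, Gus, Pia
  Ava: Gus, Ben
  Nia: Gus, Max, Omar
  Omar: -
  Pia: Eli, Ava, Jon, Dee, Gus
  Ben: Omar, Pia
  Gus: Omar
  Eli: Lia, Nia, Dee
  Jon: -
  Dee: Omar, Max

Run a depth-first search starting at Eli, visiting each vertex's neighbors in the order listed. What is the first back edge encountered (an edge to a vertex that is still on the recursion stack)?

Pia→Eli

DFS from Eli (visiting each vertex's neighbors in the order listed); mark gray on enter, black on exit:
Eli gray
  Lia gray
    Nia gray
      Gus gray
        Omar gray
        Omar black
      Gus black
      Max gray
      Max black
      Nia→Omar: Omar black — skip
    Nia black
    Ben gray
      Ben→Omar: Omar black — skip
      Pia gray
        Pia→Eli: Eli is gray → back edge
First back edge: Pia → Eli.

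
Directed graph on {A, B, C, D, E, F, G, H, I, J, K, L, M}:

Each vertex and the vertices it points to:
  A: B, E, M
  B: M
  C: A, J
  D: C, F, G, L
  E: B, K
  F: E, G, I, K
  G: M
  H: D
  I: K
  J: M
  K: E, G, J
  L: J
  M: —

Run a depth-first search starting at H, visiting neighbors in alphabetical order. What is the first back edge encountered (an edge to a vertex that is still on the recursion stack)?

K->E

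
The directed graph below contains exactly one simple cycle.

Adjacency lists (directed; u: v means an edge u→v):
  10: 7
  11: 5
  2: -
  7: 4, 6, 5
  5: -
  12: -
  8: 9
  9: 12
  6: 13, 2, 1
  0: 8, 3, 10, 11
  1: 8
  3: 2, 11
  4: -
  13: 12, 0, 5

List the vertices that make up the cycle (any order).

0, 6, 7, 10, 13

DFS with gray/black marking from 6:
6 gray
  13 gray
    12 gray
    12 black
    0 gray
      8 gray
        9 gray
          9→12: 12 black — skip
        9 black
      8 black
      3 gray
        2 gray
        2 black
        11 gray
          5 gray
          5 black
        11 black
      3 black
      10 gray
        7 gray
          4 gray
          4 black
          7→6: 6 is gray → back edge
Back edge closes the cycle 6 → 13 → 0 → 10 → 7 → 6; its vertices are {0, 6, 7, 10, 13}.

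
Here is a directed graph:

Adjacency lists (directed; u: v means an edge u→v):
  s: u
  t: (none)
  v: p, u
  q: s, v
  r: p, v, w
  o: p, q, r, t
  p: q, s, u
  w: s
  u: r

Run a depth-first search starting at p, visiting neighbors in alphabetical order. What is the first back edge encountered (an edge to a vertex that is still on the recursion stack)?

r→p

DFS from p (visiting neighbors in alphabetical order); mark gray on enter, black on exit:
p gray
  q gray
    s gray
      u gray
        r gray
          r→p: p is gray → back edge
First back edge: r → p.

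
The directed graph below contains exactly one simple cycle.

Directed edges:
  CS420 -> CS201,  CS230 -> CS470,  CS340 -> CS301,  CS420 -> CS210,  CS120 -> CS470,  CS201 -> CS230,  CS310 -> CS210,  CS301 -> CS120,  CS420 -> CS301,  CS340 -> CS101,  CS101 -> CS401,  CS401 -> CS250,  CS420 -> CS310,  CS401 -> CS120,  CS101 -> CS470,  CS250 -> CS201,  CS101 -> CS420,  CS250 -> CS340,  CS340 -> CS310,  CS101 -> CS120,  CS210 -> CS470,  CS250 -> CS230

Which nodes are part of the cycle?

CS101, CS250, CS340, CS401

DFS with gray/black marking from CS250:
CS250 gray
  CS340 gray
    CS310 gray
      CS210 gray
        CS470 gray
        CS470 black
      CS210 black
    CS310 black
    CS301 gray
      CS120 gray
        CS120→CS470: CS470 black — skip
      CS120 black
    CS301 black
    CS101 gray
      CS420 gray
        CS420→CS301: CS301 black — skip
        CS420→CS310: CS310 black — skip
        CS201 gray
          CS230 gray
            CS230→CS470: CS470 black — skip
          CS230 black
        CS201 black
        CS420→CS210: CS210 black — skip
      CS420 black
      CS401 gray
        CS401→CS120: CS120 black — skip
        CS401→CS250: CS250 is gray → back edge
Back edge closes the cycle CS250 → CS340 → CS101 → CS401 → CS250; its vertices are {CS101, CS250, CS340, CS401}.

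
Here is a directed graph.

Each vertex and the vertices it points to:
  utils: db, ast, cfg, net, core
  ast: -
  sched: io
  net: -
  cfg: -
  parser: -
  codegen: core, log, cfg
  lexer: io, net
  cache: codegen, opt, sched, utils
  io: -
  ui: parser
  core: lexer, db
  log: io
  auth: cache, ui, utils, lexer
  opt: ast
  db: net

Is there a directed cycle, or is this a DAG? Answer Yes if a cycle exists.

No

DFS with white/gray/black marking, starting from cfg:
cfg gray
cfg black
utils gray
  db gray
    net gray
    net black
  db black
  ast gray
  ast black
  utils→cfg: cfg black — skip
  utils→net: net black — skip
  core gray
    lexer gray
      io gray
      io black
      lexer→net: net black — skip
    lexer black
    core→db: db black — skip
  core black
utils black
sched gray
  sched→io: io black — skip
sched black
parser gray
parser black
codegen gray
  codegen→core: core black — skip
  log gray
    log→io: io black — skip
  log black
  codegen→cfg: cfg black — skip
codegen black
cache gray
  cache→codegen: codegen black — skip
  opt gray
    opt→ast: ast black — skip
  opt black
  cache→sched: sched black — skip
  cache→utils: utils black — skip
cache black
ui gray
  ui→parser: parser black — skip
ui black
auth gray
  auth→cache: cache black — skip
  auth→ui: ui black — skip
  auth→utils: utils black — skip
  auth→lexer: lexer black — skip
auth black
Every edge goes to a white or black vertex — no back edge, so the graph is acyclic.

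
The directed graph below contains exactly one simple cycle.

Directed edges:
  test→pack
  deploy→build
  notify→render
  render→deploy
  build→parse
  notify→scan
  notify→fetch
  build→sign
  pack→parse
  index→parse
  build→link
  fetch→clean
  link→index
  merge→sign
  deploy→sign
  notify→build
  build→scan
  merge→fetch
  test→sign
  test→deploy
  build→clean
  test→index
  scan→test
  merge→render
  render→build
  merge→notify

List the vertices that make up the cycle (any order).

DFS with gray/black marking from scan:
scan gray
  test gray
    pack gray
      parse gray
      parse black
    pack black
    sign gray
    sign black
    deploy gray
      build gray
        link gray
          index gray
            index→parse: parse black — skip
          index black
        link black
        build→sign: sign black — skip
        build→scan: scan is gray → back edge
Back edge closes the cycle scan → test → deploy → build → scan; its vertices are {scan, test, build, deploy}.

scan, test, build, deploy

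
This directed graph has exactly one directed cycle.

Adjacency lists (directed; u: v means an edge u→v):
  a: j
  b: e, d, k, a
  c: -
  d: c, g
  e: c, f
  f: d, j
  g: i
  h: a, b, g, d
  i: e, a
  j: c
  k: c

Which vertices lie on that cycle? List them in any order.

DFS with gray/black marking from g:
g gray
  i gray
    e gray
      c gray
      c black
      f gray
        d gray
          d→c: c black — skip
          d→g: g is gray → back edge
Back edge closes the cycle g → i → e → f → d → g; its vertices are {d, e, f, g, i}.

d, e, f, g, i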